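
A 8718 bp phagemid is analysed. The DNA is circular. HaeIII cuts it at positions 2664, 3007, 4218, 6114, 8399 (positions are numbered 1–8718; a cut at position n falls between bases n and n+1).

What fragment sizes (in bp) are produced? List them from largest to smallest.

Circular molecule, 5 cuts → 5 fragments:
  3007 − 2664 = 343 bp
  4218 − 3007 = 1211 bp
  6114 − 4218 = 1896 bp
  8399 − 6114 = 2285 bp
  wrap: 8718 − 8399 + 2664 = 2983 bp
Sorted largest to smallest: 2983, 2285, 1896, 1211, 343 bp.

2983, 2285, 1896, 1211, 343 bp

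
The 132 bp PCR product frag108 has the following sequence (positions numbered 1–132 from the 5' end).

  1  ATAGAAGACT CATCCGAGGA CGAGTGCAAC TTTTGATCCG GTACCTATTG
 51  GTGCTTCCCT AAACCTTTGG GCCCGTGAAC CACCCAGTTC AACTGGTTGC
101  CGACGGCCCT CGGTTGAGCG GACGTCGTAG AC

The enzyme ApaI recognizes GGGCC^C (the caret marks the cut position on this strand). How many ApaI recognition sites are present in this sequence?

GGGCCC occurs starting at position 69.
ApaI cuts at 1 site.

1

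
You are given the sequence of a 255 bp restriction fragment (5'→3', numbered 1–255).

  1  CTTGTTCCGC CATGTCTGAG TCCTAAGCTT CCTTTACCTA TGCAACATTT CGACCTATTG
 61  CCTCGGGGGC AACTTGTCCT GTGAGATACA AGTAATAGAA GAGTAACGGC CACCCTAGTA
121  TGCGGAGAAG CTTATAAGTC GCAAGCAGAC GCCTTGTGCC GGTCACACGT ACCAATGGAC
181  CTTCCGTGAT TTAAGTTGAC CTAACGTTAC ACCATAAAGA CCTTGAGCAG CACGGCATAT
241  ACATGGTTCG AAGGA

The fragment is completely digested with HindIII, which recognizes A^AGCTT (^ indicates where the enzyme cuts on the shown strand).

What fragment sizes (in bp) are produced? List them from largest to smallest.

127, 103, 25 bp

HindIII sites (AAGCTT) start at positions 25, 128.
HindIII cuts after the first base of each site, so after positions 25, 128.
Linear molecule, 2 cuts → 3 fragments:
  1–25 → 25 bp
  26–128 → 103 bp
  129–255 → 127 bp
Sorted largest to smallest: 127, 103, 25 bp.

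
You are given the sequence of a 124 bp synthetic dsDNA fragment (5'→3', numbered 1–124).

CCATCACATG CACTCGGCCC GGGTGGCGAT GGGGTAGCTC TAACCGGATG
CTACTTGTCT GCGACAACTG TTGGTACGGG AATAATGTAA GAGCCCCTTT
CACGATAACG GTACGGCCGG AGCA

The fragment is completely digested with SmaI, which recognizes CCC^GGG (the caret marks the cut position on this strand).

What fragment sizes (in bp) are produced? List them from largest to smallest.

104, 20 bp

The SmaI site (CCCGGG) starts at position 18.
SmaI cuts after base 3 of each site, so after position 20.
Linear molecule, 1 cut → 2 fragments:
  1–20 → 20 bp
  21–124 → 104 bp
Sorted largest to smallest: 104, 20 bp.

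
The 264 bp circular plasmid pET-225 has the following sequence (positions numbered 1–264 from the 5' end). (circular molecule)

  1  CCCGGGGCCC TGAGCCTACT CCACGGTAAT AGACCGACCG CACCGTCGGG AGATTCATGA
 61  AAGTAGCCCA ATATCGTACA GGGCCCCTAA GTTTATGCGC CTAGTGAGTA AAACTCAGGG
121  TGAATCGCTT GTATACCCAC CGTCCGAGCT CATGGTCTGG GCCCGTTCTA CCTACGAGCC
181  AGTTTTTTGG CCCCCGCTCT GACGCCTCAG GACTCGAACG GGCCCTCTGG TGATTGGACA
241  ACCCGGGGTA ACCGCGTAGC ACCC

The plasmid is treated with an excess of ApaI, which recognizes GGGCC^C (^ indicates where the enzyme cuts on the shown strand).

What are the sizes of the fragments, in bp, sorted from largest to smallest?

78, 76, 61, 49 bp

ApaI sites (GGGCCC) start at positions 5, 81, 159, 220.
ApaI cuts after base 5 of each site (before the last base), so after positions 9, 85, 163, 224.
Circular molecule, 4 cuts → 4 fragments:
  10–85 → 76 bp
  86–163 → 78 bp
  164–224 → 61 bp
  225–264 then 1–9 → 40 + 9 = 49 bp
Sorted largest to smallest: 78, 76, 61, 49 bp.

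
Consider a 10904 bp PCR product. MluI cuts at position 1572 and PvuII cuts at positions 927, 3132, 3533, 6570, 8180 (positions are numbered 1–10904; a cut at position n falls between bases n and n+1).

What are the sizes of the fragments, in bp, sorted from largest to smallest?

3037, 2724, 1610, 1560, 927, 645, 401 bp

Combined cut positions (sorted): 927, 1572, 3132, 3533, 6570, 8180.
Linear molecule, 6 cuts → 7 fragments:
  927 − 0 = 927 bp
  1572 − 927 = 645 bp
  3132 − 1572 = 1560 bp
  3533 − 3132 = 401 bp
  6570 − 3533 = 3037 bp
  8180 − 6570 = 1610 bp
  10904 − 8180 = 2724 bp
Sorted largest to smallest: 3037, 2724, 1610, 1560, 927, 645, 401 bp.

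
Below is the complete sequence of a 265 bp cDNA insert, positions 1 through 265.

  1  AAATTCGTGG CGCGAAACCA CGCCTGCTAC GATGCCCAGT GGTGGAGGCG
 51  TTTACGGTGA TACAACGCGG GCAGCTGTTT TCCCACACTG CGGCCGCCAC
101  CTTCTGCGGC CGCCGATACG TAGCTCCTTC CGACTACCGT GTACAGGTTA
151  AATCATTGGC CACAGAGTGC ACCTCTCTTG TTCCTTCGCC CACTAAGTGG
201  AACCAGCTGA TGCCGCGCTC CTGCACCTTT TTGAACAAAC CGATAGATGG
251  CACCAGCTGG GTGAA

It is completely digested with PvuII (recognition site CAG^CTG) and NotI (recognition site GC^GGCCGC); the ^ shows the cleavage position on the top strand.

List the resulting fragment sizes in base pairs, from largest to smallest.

PvuII sites (CAGCTG) start at positions 72, 204, 254.
PvuII cuts after base 3 of each site, so after positions 74, 206, 256.
NotI sites (GCGGCCGC) start at positions 90, 106.
NotI cuts after base 2 of each site, so after positions 91, 107.
Combined cut positions: 74, 91, 107, 206, 256.
Linear molecule, 5 cuts → 6 fragments:
  1–74 → 74 bp
  75–91 → 17 bp
  92–107 → 16 bp
  108–206 → 99 bp
  207–256 → 50 bp
  257–265 → 9 bp
Sorted largest to smallest: 99, 74, 50, 17, 16, 9 bp.

99, 74, 50, 17, 16, 9 bp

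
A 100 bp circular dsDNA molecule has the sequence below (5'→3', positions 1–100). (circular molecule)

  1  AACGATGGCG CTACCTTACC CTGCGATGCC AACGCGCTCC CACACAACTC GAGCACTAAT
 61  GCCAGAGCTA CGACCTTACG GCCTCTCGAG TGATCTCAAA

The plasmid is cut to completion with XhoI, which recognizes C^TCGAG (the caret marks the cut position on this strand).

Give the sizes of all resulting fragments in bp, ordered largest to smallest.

XhoI sites (CTCGAG) start at positions 48, 85.
XhoI cuts after the first base of each site, so after positions 48, 85.
Circular molecule, 2 cuts → 2 fragments:
  49–85 → 37 bp
  86–100 then 1–48 → 15 + 48 = 63 bp
Sorted largest to smallest: 63, 37 bp.

63, 37 bp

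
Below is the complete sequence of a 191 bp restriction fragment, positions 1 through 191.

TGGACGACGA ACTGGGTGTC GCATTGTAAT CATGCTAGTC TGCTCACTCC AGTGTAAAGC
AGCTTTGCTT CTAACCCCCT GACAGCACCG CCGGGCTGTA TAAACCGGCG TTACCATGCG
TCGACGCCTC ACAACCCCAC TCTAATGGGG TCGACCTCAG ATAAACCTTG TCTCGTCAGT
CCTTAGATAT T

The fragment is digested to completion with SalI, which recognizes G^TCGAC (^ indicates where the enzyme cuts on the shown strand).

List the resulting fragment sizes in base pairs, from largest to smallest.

120, 41, 30 bp

SalI sites (GTCGAC) start at positions 120, 150.
SalI cuts after the first base of each site, so after positions 120, 150.
Linear molecule, 2 cuts → 3 fragments:
  1–120 → 120 bp
  121–150 → 30 bp
  151–191 → 41 bp
Sorted largest to smallest: 120, 41, 30 bp.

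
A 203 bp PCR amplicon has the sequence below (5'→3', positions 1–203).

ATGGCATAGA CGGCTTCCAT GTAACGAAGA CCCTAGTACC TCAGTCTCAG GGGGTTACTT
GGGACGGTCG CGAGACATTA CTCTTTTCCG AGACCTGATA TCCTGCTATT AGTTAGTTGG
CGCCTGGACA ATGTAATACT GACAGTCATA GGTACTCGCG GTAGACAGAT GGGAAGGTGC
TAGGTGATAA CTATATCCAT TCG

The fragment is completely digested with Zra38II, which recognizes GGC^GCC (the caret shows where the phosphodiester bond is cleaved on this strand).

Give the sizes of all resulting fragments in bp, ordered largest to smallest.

121, 82 bp

The Zra38II site (GGCGCC) starts at position 119.
Zra38II cuts after base 3 of each site, so after position 121.
Linear molecule, 1 cut → 2 fragments:
  1–121 → 121 bp
  122–203 → 82 bp
Sorted largest to smallest: 121, 82 bp.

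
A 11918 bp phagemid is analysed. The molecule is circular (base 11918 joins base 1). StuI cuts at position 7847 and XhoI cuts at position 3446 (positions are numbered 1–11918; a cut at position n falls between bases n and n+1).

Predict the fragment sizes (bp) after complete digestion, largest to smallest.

7517, 4401 bp

Combined cut positions (sorted): 3446, 7847.
Circular molecule, 2 cuts → 2 fragments:
  7847 − 3446 = 4401 bp
  wrap: 11918 − 7847 + 3446 = 7517 bp
Sorted largest to smallest: 7517, 4401 bp.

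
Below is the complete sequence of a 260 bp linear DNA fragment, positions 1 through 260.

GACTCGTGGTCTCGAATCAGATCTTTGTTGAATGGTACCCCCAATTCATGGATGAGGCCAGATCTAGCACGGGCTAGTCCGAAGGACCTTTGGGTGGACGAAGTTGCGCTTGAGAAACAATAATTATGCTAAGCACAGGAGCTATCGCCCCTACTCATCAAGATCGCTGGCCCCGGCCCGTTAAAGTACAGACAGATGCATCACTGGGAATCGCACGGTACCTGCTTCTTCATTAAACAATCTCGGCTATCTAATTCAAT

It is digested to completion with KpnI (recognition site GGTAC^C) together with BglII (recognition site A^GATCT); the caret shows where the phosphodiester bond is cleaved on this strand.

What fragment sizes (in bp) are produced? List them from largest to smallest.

KpnI sites (GGTACC) start at positions 34, 217.
KpnI cuts after base 5 of each site (before the last base), so after positions 38, 221.
BglII sites (AGATCT) start at positions 19, 60.
BglII cuts after the first base of each site, so after positions 19, 60.
Combined cut positions: 19, 38, 60, 221.
Linear molecule, 4 cuts → 5 fragments:
  1–19 → 19 bp
  20–38 → 19 bp
  39–60 → 22 bp
  61–221 → 161 bp
  222–260 → 39 bp
Sorted largest to smallest: 161, 39, 22, 19, 19 bp.

161, 39, 22, 19, 19 bp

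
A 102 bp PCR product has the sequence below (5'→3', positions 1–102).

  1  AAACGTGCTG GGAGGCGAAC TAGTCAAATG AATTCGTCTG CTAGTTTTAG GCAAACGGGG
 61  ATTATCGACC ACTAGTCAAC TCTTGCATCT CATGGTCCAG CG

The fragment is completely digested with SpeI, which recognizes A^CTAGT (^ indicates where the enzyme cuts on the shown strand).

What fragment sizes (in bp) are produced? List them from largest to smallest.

SpeI sites (ACTAGT) start at positions 19, 71.
SpeI cuts after the first base of each site, so after positions 19, 71.
Linear molecule, 2 cuts → 3 fragments:
  1–19 → 19 bp
  20–71 → 52 bp
  72–102 → 31 bp
Sorted largest to smallest: 52, 31, 19 bp.

52, 31, 19 bp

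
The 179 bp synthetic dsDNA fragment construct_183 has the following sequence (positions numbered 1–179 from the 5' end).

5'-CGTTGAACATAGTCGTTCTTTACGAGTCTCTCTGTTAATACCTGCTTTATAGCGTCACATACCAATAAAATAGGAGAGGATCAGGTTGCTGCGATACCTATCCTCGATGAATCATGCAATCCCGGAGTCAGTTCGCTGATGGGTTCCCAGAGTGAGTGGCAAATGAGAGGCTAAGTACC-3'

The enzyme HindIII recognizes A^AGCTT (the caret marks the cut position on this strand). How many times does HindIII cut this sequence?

0

No occurrence of AAGCTT is present in the sequence.
HindIII does not cut: 0 sites.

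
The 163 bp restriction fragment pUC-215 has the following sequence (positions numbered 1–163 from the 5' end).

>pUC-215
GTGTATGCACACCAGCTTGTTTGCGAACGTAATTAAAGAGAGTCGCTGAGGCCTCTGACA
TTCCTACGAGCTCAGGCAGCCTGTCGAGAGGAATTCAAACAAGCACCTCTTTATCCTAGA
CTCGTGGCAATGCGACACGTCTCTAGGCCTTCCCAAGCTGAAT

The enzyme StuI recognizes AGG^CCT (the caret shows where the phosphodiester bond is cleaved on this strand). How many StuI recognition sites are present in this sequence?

2

AGGCCT occurs starting at positions 49, 145.
StuI cuts at 2 sites.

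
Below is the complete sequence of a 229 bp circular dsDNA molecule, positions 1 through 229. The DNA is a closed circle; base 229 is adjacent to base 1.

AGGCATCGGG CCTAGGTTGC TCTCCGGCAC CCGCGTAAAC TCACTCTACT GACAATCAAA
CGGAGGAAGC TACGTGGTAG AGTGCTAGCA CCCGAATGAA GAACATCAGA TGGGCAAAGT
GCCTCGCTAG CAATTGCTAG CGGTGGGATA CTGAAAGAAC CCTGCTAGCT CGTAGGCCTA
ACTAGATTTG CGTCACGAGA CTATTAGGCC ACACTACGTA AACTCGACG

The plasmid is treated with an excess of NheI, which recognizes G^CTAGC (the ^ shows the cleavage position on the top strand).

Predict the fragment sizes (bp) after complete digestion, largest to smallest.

NheI sites (GCTAGC) start at positions 84, 126, 136, 164.
NheI cuts after the first base of each site, so after positions 84, 126, 136, 164.
Circular molecule, 4 cuts → 4 fragments:
  85–126 → 42 bp
  127–136 → 10 bp
  137–164 → 28 bp
  165–229 then 1–84 → 65 + 84 = 149 bp
Sorted largest to smallest: 149, 42, 28, 10 bp.

149, 42, 28, 10 bp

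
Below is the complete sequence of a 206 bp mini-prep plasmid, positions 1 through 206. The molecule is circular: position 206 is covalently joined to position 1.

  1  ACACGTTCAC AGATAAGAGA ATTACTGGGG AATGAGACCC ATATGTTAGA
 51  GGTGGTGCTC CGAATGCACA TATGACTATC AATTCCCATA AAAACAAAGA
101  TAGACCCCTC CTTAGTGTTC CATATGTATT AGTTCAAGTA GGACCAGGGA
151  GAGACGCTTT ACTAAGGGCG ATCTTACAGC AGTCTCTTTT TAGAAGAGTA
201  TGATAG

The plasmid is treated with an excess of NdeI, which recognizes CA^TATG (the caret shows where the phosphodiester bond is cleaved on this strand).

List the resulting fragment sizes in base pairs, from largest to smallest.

125, 52, 29 bp

NdeI sites (CATATG) start at positions 40, 69, 121.
NdeI cuts after base 2 of each site, so after positions 41, 70, 122.
Circular molecule, 3 cuts → 3 fragments:
  42–70 → 29 bp
  71–122 → 52 bp
  123–206 then 1–41 → 84 + 41 = 125 bp
Sorted largest to smallest: 125, 52, 29 bp.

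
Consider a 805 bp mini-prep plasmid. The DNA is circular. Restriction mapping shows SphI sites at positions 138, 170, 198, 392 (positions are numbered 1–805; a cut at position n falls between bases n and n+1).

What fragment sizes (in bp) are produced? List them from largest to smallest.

Circular molecule, 4 cuts → 4 fragments:
  170 − 138 = 32 bp
  198 − 170 = 28 bp
  392 − 198 = 194 bp
  wrap: 805 − 392 + 138 = 551 bp
Sorted largest to smallest: 551, 194, 32, 28 bp.

551, 194, 32, 28 bp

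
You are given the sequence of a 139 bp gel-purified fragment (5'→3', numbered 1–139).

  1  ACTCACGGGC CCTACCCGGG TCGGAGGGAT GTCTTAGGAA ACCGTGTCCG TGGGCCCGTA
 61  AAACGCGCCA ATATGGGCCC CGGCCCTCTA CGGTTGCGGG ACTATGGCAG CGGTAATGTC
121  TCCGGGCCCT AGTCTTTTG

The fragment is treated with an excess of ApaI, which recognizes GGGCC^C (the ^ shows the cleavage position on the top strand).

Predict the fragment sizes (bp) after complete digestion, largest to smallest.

ApaI sites (GGGCCC) start at positions 7, 52, 75, 124.
ApaI cuts after base 5 of each site (before the last base), so after positions 11, 56, 79, 128.
Linear molecule, 4 cuts → 5 fragments:
  1–11 → 11 bp
  12–56 → 45 bp
  57–79 → 23 bp
  80–128 → 49 bp
  129–139 → 11 bp
Sorted largest to smallest: 49, 45, 23, 11, 11 bp.

49, 45, 23, 11, 11 bp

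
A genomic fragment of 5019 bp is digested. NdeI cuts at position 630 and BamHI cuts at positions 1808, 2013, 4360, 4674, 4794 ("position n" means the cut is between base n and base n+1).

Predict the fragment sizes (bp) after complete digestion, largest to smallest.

Combined cut positions (sorted): 630, 1808, 2013, 4360, 4674, 4794.
Linear molecule, 6 cuts → 7 fragments:
  630 − 0 = 630 bp
  1808 − 630 = 1178 bp
  2013 − 1808 = 205 bp
  4360 − 2013 = 2347 bp
  4674 − 4360 = 314 bp
  4794 − 4674 = 120 bp
  5019 − 4794 = 225 bp
Sorted largest to smallest: 2347, 1178, 630, 314, 225, 205, 120 bp.

2347, 1178, 630, 314, 225, 205, 120 bp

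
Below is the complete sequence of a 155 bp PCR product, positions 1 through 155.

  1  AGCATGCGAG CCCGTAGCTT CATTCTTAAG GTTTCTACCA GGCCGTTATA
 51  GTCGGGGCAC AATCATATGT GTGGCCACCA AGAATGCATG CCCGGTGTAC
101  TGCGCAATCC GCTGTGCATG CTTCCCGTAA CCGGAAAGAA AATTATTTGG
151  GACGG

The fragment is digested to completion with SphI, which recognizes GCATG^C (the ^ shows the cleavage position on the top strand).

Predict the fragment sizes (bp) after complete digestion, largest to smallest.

SphI sites (GCATGC) start at positions 2, 86, 116.
SphI cuts after base 5 of each site (before the last base), so after positions 6, 90, 120.
Linear molecule, 3 cuts → 4 fragments:
  1–6 → 6 bp
  7–90 → 84 bp
  91–120 → 30 bp
  121–155 → 35 bp
Sorted largest to smallest: 84, 35, 30, 6 bp.

84, 35, 30, 6 bp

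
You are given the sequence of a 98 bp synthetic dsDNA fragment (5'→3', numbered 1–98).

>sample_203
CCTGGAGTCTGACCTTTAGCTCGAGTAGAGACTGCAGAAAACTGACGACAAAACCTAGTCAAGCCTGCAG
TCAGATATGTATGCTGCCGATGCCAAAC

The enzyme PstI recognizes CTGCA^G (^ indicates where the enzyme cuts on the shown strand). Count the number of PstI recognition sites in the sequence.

2

CTGCAG occurs starting at positions 32, 65.
PstI cuts at 2 sites.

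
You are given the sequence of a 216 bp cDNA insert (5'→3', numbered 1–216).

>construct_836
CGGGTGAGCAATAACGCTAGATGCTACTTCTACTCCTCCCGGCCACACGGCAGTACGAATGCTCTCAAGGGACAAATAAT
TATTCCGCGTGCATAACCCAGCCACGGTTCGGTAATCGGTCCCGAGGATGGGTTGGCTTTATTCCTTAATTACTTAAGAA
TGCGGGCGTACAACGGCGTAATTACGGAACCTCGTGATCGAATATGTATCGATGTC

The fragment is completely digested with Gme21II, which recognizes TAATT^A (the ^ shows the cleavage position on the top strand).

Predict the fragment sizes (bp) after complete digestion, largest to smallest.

Gme21II sites (TAATTA) start at positions 77, 147, 179.
Gme21II cuts after base 5 of each site (before the last base), so after positions 81, 151, 183.
Linear molecule, 3 cuts → 4 fragments:
  1–81 → 81 bp
  82–151 → 70 bp
  152–183 → 32 bp
  184–216 → 33 bp
Sorted largest to smallest: 81, 70, 33, 32 bp.

81, 70, 33, 32 bp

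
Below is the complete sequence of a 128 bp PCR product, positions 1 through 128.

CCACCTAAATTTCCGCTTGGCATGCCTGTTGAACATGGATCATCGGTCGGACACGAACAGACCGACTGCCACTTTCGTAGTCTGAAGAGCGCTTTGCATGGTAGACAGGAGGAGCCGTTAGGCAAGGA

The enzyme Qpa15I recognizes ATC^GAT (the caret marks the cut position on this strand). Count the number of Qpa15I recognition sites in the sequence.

No occurrence of ATCGAT is present in the sequence.
Qpa15I does not cut: 0 sites.

0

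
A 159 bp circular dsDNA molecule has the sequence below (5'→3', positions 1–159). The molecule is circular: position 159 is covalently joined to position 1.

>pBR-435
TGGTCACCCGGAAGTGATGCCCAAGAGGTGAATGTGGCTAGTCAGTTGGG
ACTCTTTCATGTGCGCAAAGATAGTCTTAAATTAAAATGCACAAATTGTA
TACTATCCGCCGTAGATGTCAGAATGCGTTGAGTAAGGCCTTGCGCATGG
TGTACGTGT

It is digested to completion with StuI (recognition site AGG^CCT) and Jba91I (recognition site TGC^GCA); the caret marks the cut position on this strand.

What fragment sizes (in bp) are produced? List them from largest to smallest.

79, 74, 6 bp

The StuI site (AGGCCT) starts at position 136.
StuI cuts after base 3 of each site, so after position 138.
Jba91I sites (TGCGCA) start at positions 62, 142.
Jba91I cuts after base 3 of each site, so after positions 64, 144.
Combined cut positions: 64, 138, 144.
Circular molecule, 3 cuts → 3 fragments:
  65–138 → 74 bp
  139–144 → 6 bp
  145–159 then 1–64 → 15 + 64 = 79 bp
Sorted largest to smallest: 79, 74, 6 bp.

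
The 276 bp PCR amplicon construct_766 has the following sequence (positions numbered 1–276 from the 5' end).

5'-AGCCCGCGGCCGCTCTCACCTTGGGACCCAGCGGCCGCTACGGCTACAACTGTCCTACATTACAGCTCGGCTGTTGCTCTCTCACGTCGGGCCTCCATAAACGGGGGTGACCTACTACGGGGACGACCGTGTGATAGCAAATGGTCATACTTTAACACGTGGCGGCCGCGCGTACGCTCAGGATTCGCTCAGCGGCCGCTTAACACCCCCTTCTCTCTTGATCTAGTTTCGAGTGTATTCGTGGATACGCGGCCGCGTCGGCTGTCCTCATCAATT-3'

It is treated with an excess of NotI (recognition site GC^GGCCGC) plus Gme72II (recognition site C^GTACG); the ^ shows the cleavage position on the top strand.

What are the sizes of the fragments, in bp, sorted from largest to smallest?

NotI sites (GCGGCCGC) start at positions 6, 31, 162, 192, 249.
NotI cuts after base 2 of each site, so after positions 7, 32, 163, 193, 250.
The Gme72II site (CGTACG) starts at position 171.
Gme72II cuts after the first base of each site, so after position 171.
Combined cut positions: 7, 32, 163, 171, 193, 250.
Linear molecule, 6 cuts → 7 fragments:
  1–7 → 7 bp
  8–32 → 25 bp
  33–163 → 131 bp
  164–171 → 8 bp
  172–193 → 22 bp
  194–250 → 57 bp
  251–276 → 26 bp
Sorted largest to smallest: 131, 57, 26, 25, 22, 8, 7 bp.

131, 57, 26, 25, 22, 8, 7 bp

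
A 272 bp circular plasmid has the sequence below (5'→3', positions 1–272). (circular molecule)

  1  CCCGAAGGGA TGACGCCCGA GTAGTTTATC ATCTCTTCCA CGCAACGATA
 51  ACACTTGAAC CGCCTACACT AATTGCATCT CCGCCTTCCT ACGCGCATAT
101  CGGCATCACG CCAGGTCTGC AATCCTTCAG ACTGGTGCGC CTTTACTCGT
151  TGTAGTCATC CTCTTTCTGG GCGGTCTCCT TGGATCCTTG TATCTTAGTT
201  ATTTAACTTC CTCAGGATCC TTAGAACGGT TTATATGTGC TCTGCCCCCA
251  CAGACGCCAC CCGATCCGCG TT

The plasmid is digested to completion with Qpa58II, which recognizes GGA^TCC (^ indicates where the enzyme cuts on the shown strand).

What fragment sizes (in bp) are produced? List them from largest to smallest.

239, 33 bp

Qpa58II sites (GGATCC) start at positions 182, 215.
Qpa58II cuts after base 3 of each site, so after positions 184, 217.
Circular molecule, 2 cuts → 2 fragments:
  185–217 → 33 bp
  218–272 then 1–184 → 55 + 184 = 239 bp
Sorted largest to smallest: 239, 33 bp.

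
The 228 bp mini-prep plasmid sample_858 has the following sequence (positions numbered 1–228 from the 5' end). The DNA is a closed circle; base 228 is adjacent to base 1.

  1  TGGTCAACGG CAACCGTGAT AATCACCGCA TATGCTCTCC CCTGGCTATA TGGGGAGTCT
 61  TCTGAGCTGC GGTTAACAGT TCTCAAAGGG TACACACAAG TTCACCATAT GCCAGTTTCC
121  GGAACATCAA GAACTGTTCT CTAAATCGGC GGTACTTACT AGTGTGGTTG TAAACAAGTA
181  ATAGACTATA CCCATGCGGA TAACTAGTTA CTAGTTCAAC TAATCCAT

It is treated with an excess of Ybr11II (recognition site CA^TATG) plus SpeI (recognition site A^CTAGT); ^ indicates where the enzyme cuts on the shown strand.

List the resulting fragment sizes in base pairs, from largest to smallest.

Ybr11II sites (CATATG) start at positions 29, 106.
Ybr11II cuts after base 2 of each site, so after positions 30, 107.
SpeI sites (ACTAGT) start at positions 158, 203, 210.
SpeI cuts after the first base of each site, so after positions 158, 203, 210.
Combined cut positions: 30, 107, 158, 203, 210.
Circular molecule, 5 cuts → 5 fragments:
  31–107 → 77 bp
  108–158 → 51 bp
  159–203 → 45 bp
  204–210 → 7 bp
  211–228 then 1–30 → 18 + 30 = 48 bp
Sorted largest to smallest: 77, 51, 48, 45, 7 bp.

77, 51, 48, 45, 7 bp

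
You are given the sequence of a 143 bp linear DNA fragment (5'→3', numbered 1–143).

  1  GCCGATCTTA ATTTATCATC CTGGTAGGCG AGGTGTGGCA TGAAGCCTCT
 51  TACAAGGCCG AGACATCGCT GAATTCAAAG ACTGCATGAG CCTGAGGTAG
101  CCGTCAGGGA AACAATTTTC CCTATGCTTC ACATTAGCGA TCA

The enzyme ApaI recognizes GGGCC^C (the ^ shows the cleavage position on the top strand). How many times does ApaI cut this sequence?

0

No occurrence of GGGCCC is present in the sequence.
ApaI does not cut: 0 sites.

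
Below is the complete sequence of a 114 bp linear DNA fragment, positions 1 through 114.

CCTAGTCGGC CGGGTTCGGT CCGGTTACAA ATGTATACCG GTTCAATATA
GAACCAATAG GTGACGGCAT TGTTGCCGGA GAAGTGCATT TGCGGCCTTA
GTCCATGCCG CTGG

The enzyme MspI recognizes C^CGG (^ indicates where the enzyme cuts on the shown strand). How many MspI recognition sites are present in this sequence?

4

CCGG occurs starting at positions 10, 21, 38, 76.
MspI cuts at 4 sites.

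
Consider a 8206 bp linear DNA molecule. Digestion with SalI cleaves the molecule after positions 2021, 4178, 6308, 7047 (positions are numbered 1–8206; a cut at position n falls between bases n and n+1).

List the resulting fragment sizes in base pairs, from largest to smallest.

Linear molecule, 4 cuts → 5 fragments:
  2021 − 0 = 2021 bp
  4178 − 2021 = 2157 bp
  6308 − 4178 = 2130 bp
  7047 − 6308 = 739 bp
  8206 − 7047 = 1159 bp
Sorted largest to smallest: 2157, 2130, 2021, 1159, 739 bp.

2157, 2130, 2021, 1159, 739 bp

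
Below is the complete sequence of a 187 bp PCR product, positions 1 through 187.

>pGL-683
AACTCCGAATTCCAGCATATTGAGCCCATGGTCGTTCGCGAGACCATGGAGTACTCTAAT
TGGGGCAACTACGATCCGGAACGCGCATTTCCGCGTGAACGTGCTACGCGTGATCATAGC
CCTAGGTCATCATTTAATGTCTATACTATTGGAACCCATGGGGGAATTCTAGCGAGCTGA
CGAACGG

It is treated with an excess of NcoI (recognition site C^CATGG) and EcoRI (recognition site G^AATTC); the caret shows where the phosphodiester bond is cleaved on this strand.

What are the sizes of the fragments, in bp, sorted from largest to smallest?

NcoI sites (CCATGG) start at positions 26, 44, 156.
NcoI cuts after the first base of each site, so after positions 26, 44, 156.
EcoRI sites (GAATTC) start at positions 7, 164.
EcoRI cuts after the first base of each site, so after positions 7, 164.
Combined cut positions: 7, 26, 44, 156, 164.
Linear molecule, 5 cuts → 6 fragments:
  1–7 → 7 bp
  8–26 → 19 bp
  27–44 → 18 bp
  45–156 → 112 bp
  157–164 → 8 bp
  165–187 → 23 bp
Sorted largest to smallest: 112, 23, 19, 18, 8, 7 bp.

112, 23, 19, 18, 8, 7 bp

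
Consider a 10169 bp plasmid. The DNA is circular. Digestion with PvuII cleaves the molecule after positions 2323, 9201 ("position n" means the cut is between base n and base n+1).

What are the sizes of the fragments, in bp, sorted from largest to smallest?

Circular molecule, 2 cuts → 2 fragments:
  9201 − 2323 = 6878 bp
  wrap: 10169 − 9201 + 2323 = 3291 bp
Sorted largest to smallest: 6878, 3291 bp.

6878, 3291 bp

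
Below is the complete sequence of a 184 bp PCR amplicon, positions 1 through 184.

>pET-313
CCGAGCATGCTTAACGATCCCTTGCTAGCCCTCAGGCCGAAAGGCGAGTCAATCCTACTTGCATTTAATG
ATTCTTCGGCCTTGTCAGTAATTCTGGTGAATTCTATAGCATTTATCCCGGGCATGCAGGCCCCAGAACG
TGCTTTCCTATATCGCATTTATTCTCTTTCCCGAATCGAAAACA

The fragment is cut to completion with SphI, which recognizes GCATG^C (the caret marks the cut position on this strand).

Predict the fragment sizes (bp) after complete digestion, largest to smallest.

117, 58, 9 bp

SphI sites (GCATGC) start at positions 5, 122.
SphI cuts after base 5 of each site (before the last base), so after positions 9, 126.
Linear molecule, 2 cuts → 3 fragments:
  1–9 → 9 bp
  10–126 → 117 bp
  127–184 → 58 bp
Sorted largest to smallest: 117, 58, 9 bp.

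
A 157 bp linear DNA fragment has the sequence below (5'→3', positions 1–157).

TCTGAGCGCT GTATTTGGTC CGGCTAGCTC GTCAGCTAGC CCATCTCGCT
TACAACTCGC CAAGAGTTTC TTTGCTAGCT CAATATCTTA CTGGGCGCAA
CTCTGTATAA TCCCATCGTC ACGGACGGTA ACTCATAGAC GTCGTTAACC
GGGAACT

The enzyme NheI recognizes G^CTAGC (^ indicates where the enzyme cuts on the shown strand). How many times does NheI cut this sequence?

GCTAGC occurs starting at positions 23, 35, 74.
NheI cuts at 3 sites.

3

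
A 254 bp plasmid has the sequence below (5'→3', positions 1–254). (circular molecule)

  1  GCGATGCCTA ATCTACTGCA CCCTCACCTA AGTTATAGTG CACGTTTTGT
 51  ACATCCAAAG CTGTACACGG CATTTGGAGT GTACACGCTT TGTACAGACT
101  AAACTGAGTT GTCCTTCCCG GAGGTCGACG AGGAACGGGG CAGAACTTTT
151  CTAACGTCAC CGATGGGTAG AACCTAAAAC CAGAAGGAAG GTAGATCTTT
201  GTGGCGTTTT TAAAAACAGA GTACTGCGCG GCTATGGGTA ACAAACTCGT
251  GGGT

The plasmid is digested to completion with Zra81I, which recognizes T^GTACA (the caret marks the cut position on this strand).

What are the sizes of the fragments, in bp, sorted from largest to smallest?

Zra81I sites (TGTACA) start at positions 48, 62, 80, 91.
Zra81I cuts after the first base of each site, so after positions 48, 62, 80, 91.
Circular molecule, 4 cuts → 4 fragments:
  49–62 → 14 bp
  63–80 → 18 bp
  81–91 → 11 bp
  92–254 then 1–48 → 163 + 48 = 211 bp
Sorted largest to smallest: 211, 18, 14, 11 bp.

211, 18, 14, 11 bp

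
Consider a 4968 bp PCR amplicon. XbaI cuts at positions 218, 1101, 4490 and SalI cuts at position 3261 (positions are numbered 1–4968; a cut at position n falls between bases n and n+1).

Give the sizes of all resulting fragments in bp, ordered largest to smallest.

Combined cut positions (sorted): 218, 1101, 3261, 4490.
Linear molecule, 4 cuts → 5 fragments:
  218 − 0 = 218 bp
  1101 − 218 = 883 bp
  3261 − 1101 = 2160 bp
  4490 − 3261 = 1229 bp
  4968 − 4490 = 478 bp
Sorted largest to smallest: 2160, 1229, 883, 478, 218 bp.

2160, 1229, 883, 478, 218 bp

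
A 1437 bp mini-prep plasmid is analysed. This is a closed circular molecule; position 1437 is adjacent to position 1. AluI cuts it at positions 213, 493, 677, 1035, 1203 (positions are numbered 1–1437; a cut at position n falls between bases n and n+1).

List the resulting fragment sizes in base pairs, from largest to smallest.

Circular molecule, 5 cuts → 5 fragments:
  493 − 213 = 280 bp
  677 − 493 = 184 bp
  1035 − 677 = 358 bp
  1203 − 1035 = 168 bp
  wrap: 1437 − 1203 + 213 = 447 bp
Sorted largest to smallest: 447, 358, 280, 184, 168 bp.

447, 358, 280, 184, 168 bp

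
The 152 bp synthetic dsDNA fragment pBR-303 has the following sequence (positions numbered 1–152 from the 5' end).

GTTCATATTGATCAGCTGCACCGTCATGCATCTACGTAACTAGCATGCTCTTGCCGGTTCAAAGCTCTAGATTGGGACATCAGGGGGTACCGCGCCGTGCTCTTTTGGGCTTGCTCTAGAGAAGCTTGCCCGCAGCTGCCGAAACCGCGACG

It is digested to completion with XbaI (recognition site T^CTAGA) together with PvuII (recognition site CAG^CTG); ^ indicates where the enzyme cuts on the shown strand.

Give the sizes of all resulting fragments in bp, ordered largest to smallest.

51, 49, 20, 17, 15 bp

XbaI sites (TCTAGA) start at positions 66, 115.
XbaI cuts after the first base of each site, so after positions 66, 115.
PvuII sites (CAGCTG) start at positions 13, 133.
PvuII cuts after base 3 of each site, so after positions 15, 135.
Combined cut positions: 15, 66, 115, 135.
Linear molecule, 4 cuts → 5 fragments:
  1–15 → 15 bp
  16–66 → 51 bp
  67–115 → 49 bp
  116–135 → 20 bp
  136–152 → 17 bp
Sorted largest to smallest: 51, 49, 20, 17, 15 bp.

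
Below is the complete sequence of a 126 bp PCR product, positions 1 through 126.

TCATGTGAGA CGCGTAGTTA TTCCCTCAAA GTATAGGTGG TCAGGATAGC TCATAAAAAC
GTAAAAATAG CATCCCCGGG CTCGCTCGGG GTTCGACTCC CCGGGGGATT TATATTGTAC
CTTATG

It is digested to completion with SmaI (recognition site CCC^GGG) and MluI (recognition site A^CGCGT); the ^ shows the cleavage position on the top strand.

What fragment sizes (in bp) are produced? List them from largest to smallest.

67, 25, 24, 10 bp

SmaI sites (CCCGGG) start at positions 75, 100.
SmaI cuts after base 3 of each site, so after positions 77, 102.
The MluI site (ACGCGT) starts at position 10.
MluI cuts after the first base of each site, so after position 10.
Combined cut positions: 10, 77, 102.
Linear molecule, 3 cuts → 4 fragments:
  1–10 → 10 bp
  11–77 → 67 bp
  78–102 → 25 bp
  103–126 → 24 bp
Sorted largest to smallest: 67, 25, 24, 10 bp.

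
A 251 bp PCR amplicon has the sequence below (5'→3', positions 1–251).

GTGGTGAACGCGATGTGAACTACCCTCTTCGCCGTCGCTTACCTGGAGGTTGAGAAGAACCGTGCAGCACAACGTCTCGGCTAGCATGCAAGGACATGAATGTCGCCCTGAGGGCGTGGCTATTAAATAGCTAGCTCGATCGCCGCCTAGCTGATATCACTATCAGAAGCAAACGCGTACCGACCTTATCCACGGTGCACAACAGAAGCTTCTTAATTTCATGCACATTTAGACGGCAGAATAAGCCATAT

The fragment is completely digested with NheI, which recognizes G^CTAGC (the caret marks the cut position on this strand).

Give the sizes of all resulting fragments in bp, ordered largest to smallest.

NheI sites (GCTAGC) start at positions 80, 130.
NheI cuts after the first base of each site, so after positions 80, 130.
Linear molecule, 2 cuts → 3 fragments:
  1–80 → 80 bp
  81–130 → 50 bp
  131–251 → 121 bp
Sorted largest to smallest: 121, 80, 50 bp.

121, 80, 50 bp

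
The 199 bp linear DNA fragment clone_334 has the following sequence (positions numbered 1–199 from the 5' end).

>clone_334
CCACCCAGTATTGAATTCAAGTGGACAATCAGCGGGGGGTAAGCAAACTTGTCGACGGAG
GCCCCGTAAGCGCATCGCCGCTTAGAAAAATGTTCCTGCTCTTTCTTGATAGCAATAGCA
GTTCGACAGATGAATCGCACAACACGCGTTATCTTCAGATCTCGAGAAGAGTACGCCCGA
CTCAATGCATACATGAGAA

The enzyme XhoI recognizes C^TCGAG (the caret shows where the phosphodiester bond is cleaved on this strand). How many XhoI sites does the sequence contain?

1

CTCGAG occurs starting at position 161.
XhoI cuts at 1 site.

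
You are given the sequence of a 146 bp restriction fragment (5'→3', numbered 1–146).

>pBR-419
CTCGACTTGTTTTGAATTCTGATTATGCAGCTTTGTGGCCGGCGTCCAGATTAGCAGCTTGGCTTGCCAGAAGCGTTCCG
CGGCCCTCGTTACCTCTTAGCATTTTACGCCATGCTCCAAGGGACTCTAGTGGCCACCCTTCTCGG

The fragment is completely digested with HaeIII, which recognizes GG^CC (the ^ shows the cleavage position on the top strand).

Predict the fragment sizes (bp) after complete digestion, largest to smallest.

50, 45, 38, 13 bp

HaeIII sites (GGCC) start at positions 37, 82, 132.
HaeIII cuts after base 2 of each site, so after positions 38, 83, 133.
Linear molecule, 3 cuts → 4 fragments:
  1–38 → 38 bp
  39–83 → 45 bp
  84–133 → 50 bp
  134–146 → 13 bp
Sorted largest to smallest: 50, 45, 38, 13 bp.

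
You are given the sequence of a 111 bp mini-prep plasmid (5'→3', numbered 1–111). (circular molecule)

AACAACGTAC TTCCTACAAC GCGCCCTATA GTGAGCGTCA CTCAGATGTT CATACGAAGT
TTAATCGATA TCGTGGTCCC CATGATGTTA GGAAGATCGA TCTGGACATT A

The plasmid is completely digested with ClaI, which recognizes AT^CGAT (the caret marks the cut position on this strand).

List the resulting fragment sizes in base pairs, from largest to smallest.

79, 32 bp

ClaI sites (ATCGAT) start at positions 64, 96.
ClaI cuts after base 2 of each site, so after positions 65, 97.
Circular molecule, 2 cuts → 2 fragments:
  66–97 → 32 bp
  98–111 then 1–65 → 14 + 65 = 79 bp
Sorted largest to smallest: 79, 32 bp.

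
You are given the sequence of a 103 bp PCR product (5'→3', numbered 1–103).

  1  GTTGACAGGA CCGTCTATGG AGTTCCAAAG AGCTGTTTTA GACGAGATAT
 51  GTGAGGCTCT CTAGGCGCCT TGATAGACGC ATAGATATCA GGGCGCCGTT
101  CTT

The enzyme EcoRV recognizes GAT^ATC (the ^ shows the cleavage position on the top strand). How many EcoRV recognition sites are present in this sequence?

1

GATATC occurs starting at position 84.
EcoRV cuts at 1 site.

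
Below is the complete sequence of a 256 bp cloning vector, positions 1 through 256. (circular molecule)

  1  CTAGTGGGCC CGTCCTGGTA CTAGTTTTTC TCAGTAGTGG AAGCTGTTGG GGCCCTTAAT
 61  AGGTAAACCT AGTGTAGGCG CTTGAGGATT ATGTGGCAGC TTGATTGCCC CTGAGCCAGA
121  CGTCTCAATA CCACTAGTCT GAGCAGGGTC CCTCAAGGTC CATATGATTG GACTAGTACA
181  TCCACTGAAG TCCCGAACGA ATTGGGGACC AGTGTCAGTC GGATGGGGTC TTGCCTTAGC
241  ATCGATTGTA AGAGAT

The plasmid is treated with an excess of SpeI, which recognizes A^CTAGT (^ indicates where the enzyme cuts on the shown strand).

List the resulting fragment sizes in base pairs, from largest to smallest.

SpeI sites (ACTAGT) start at positions 20, 133, 172.
SpeI cuts after the first base of each site, so after positions 20, 133, 172.
Circular molecule, 3 cuts → 3 fragments:
  21–133 → 113 bp
  134–172 → 39 bp
  173–256 then 1–20 → 84 + 20 = 104 bp
Sorted largest to smallest: 113, 104, 39 bp.

113, 104, 39 bp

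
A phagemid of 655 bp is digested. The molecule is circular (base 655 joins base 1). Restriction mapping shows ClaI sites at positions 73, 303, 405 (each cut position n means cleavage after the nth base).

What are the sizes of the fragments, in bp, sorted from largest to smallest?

323, 230, 102 bp

Circular molecule, 3 cuts → 3 fragments:
  303 − 73 = 230 bp
  405 − 303 = 102 bp
  wrap: 655 − 405 + 73 = 323 bp
Sorted largest to smallest: 323, 230, 102 bp.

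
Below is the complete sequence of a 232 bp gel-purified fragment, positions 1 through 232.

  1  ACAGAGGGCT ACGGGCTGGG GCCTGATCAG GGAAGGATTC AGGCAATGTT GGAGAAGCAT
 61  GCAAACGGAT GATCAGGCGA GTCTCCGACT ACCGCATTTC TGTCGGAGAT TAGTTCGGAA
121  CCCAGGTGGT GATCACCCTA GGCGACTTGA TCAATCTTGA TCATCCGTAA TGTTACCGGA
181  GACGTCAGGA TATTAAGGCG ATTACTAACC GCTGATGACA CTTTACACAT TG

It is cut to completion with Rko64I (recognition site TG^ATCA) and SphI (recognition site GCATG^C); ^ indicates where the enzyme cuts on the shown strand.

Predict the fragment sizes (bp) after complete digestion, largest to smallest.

73, 60, 36, 25, 18, 10, 10 bp

Rko64I sites (TGATCA) start at positions 24, 70, 130, 148, 158.
Rko64I cuts after base 2 of each site, so after positions 25, 71, 131, 149, 159.
The SphI site (GCATGC) starts at position 57.
SphI cuts after base 5 of each site (before the last base), so after position 61.
Combined cut positions: 25, 61, 71, 131, 149, 159.
Linear molecule, 6 cuts → 7 fragments:
  1–25 → 25 bp
  26–61 → 36 bp
  62–71 → 10 bp
  72–131 → 60 bp
  132–149 → 18 bp
  150–159 → 10 bp
  160–232 → 73 bp
Sorted largest to smallest: 73, 60, 36, 25, 18, 10, 10 bp.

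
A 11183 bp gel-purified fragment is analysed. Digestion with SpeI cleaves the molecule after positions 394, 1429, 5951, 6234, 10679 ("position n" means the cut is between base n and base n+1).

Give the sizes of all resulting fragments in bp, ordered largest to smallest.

4522, 4445, 1035, 504, 394, 283 bp

Linear molecule, 5 cuts → 6 fragments:
  394 − 0 = 394 bp
  1429 − 394 = 1035 bp
  5951 − 1429 = 4522 bp
  6234 − 5951 = 283 bp
  10679 − 6234 = 4445 bp
  11183 − 10679 = 504 bp
Sorted largest to smallest: 4522, 4445, 1035, 504, 394, 283 bp.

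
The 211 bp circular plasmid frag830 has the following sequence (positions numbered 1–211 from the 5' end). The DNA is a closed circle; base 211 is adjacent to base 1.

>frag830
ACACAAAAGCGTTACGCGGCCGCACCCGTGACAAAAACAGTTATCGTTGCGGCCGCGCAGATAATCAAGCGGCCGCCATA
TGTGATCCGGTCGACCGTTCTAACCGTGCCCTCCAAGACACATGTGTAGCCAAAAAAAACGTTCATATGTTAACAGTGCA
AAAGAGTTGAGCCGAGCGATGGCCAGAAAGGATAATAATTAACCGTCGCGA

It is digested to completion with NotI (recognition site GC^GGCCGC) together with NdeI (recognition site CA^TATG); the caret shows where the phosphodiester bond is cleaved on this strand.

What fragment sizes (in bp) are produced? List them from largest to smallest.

NotI sites (GCGGCCGC) start at positions 16, 49, 69.
NotI cuts after base 2 of each site, so after positions 17, 50, 70.
NdeI sites (CATATG) start at positions 77, 144.
NdeI cuts after base 2 of each site, so after positions 78, 145.
Combined cut positions: 17, 50, 70, 78, 145.
Circular molecule, 5 cuts → 5 fragments:
  18–50 → 33 bp
  51–70 → 20 bp
  71–78 → 8 bp
  79–145 → 67 bp
  146–211 then 1–17 → 66 + 17 = 83 bp
Sorted largest to smallest: 83, 67, 33, 20, 8 bp.

83, 67, 33, 20, 8 bp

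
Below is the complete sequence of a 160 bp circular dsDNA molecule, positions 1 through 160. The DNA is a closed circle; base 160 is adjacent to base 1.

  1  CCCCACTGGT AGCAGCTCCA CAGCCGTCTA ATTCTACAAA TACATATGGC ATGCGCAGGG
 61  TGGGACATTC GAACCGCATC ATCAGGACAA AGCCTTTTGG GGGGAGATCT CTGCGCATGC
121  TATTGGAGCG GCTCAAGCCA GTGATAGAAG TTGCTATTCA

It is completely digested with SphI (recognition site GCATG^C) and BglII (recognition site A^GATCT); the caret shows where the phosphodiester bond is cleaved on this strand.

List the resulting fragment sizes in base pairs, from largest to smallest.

94, 52, 14 bp

SphI sites (GCATGC) start at positions 49, 115.
SphI cuts after base 5 of each site (before the last base), so after positions 53, 119.
The BglII site (AGATCT) starts at position 105.
BglII cuts after the first base of each site, so after position 105.
Combined cut positions: 53, 105, 119.
Circular molecule, 3 cuts → 3 fragments:
  54–105 → 52 bp
  106–119 → 14 bp
  120–160 then 1–53 → 41 + 53 = 94 bp
Sorted largest to smallest: 94, 52, 14 bp.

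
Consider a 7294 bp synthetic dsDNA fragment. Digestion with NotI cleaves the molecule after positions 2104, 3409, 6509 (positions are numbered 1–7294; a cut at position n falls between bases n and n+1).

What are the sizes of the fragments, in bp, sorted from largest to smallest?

3100, 2104, 1305, 785 bp

Linear molecule, 3 cuts → 4 fragments:
  2104 − 0 = 2104 bp
  3409 − 2104 = 1305 bp
  6509 − 3409 = 3100 bp
  7294 − 6509 = 785 bp
Sorted largest to smallest: 3100, 2104, 1305, 785 bp.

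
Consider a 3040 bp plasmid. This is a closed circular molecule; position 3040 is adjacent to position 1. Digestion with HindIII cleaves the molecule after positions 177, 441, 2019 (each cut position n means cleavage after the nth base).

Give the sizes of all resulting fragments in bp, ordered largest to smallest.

Circular molecule, 3 cuts → 3 fragments:
  441 − 177 = 264 bp
  2019 − 441 = 1578 bp
  wrap: 3040 − 2019 + 177 = 1198 bp
Sorted largest to smallest: 1578, 1198, 264 bp.

1578, 1198, 264 bp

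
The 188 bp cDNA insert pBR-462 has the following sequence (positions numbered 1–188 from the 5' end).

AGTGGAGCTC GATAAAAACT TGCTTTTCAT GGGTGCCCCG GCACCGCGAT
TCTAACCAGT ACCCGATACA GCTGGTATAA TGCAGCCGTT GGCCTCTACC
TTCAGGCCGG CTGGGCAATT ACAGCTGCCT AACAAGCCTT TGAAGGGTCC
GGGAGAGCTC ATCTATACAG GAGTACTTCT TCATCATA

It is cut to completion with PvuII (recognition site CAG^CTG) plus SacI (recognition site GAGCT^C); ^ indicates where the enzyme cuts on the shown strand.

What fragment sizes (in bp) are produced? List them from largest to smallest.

62, 53, 35, 29, 9 bp

PvuII sites (CAGCTG) start at positions 69, 122.
PvuII cuts after base 3 of each site, so after positions 71, 124.
SacI sites (GAGCTC) start at positions 5, 155.
SacI cuts after base 5 of each site (before the last base), so after positions 9, 159.
Combined cut positions: 9, 71, 124, 159.
Linear molecule, 4 cuts → 5 fragments:
  1–9 → 9 bp
  10–71 → 62 bp
  72–124 → 53 bp
  125–159 → 35 bp
  160–188 → 29 bp
Sorted largest to smallest: 62, 53, 35, 29, 9 bp.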